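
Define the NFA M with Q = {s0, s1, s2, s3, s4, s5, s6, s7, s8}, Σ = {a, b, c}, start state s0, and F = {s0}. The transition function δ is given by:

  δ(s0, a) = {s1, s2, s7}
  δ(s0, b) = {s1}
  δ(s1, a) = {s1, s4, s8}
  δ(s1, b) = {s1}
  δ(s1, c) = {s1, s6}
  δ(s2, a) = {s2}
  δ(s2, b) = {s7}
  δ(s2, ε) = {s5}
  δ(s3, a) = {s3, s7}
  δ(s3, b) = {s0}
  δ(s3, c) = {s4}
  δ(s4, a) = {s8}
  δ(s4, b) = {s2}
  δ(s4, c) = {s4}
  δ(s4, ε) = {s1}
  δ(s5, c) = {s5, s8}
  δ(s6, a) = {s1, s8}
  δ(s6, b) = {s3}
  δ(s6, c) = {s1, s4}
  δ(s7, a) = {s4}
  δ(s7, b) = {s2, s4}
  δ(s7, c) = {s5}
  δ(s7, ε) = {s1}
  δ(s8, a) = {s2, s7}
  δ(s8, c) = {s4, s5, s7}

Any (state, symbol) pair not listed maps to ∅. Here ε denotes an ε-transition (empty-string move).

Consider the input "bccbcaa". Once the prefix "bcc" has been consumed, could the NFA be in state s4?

Yes

Start in {s0}.
Read 'b': {s0} → {s1}.
Read 'c': {s1} → {s1, s6}.
Read 'c': {s1, s6} → {s1, s4, s6}.
State s4 is in {s1, s4, s6}.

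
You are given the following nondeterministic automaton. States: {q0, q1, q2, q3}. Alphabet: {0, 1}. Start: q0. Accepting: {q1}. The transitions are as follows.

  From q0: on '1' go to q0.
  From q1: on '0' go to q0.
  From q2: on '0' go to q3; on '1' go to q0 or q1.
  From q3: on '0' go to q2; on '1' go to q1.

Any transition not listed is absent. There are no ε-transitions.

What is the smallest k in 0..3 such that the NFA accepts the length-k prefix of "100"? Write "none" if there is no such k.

Start in {q0}.
Read '1': q0→{q0}; now {q0}.
Read '0': q0→∅; now ∅.
The set is empty and remains empty for the remaining 1 symbol.
No reachable set along the way intersects F.

none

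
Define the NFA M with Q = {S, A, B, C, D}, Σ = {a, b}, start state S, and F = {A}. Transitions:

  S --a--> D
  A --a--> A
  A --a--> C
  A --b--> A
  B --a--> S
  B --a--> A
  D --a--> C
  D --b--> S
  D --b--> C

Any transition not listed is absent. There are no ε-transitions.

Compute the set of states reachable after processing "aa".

{C}

Start in {S}.
Read 'a': {S} → {D}.
Read 'a': {D} → {C}.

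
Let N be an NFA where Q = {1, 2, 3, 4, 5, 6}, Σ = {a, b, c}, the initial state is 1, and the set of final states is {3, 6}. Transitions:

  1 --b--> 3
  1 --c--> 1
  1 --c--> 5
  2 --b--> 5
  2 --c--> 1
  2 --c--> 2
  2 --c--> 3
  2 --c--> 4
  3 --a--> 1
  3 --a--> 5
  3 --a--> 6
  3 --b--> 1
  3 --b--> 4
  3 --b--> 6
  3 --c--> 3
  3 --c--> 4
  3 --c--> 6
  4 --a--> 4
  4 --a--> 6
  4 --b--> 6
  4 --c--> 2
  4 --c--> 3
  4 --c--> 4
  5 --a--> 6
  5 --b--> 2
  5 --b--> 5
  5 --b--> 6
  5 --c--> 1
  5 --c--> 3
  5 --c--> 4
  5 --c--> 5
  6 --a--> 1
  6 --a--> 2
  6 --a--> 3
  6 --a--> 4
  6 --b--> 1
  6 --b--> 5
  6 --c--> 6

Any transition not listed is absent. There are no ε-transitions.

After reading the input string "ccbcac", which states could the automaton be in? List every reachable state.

Start in {1}.
Read 'c': 1→{1, 5}; now {1, 5}.
Read 'c': 1→{1, 5}, 5→{1, 3, 4, 5}; now {1, 3, 4, 5}.
Read 'b': 1→{3}, 3→{1, 4, 6}, 4→{6}, 5→{2, 5, 6}; now {1, 2, 3, 4, 5, 6}.
Read 'c': 1→{1, 5}, 2→{1, 2, 3, 4}, 3→{3, 4, 6}, 4→{2, 3, 4}, 5→{1, 3, 4, 5}, 6→{6}; now {1, 2, 3, 4, 5, 6}.
Read 'a': 1→∅, 2→∅, 3→{1, 5, 6}, 4→{4, 6}, 5→{6}, 6→{1, 2, 3, 4}; now {1, 2, 3, 4, 5, 6}.
Read 'c': 1→{1, 5}, 2→{1, 2, 3, 4}, 3→{3, 4, 6}, 4→{2, 3, 4}, 5→{1, 3, 4, 5}, 6→{6}; now {1, 2, 3, 4, 5, 6}.

{1, 2, 3, 4, 5, 6}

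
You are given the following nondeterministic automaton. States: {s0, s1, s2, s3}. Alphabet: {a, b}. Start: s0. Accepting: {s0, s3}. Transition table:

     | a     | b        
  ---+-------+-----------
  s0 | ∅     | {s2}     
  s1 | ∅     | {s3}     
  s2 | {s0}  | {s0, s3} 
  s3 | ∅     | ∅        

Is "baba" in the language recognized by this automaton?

Start in {s0}.
Read 'b': s0→{s2}; now {s2}.
Read 'a': s2→{s0}; now {s0}.
Read 'b': s0→{s2}; now {s2}.
Read 'a': s2→{s0}; now {s0}.
The final set {s0} contains the accepting state s0.

Yes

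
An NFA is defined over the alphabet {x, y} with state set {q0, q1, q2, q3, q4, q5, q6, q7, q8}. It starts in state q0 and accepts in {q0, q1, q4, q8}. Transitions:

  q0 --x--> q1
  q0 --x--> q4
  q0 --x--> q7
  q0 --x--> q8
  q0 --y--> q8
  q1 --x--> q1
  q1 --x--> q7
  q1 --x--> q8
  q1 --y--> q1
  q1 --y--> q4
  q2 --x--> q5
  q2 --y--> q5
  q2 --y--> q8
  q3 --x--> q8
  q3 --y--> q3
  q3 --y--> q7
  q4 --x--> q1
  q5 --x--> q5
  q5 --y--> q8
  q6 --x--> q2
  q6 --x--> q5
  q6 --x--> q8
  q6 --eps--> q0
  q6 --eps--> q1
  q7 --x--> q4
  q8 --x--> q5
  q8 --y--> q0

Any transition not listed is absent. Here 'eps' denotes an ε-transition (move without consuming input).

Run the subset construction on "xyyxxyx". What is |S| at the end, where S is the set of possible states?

5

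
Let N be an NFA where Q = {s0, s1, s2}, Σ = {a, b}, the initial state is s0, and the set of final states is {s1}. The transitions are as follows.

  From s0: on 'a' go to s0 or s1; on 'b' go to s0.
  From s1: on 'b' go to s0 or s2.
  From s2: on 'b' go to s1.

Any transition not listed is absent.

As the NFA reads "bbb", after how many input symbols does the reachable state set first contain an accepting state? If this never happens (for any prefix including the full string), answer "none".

none

Start in {s0}.
Read 'b': s0→{s0}; now {s0}.
Read 'b': s0→{s0}; now {s0}.
Read 'b': s0→{s0}; now {s0}.
No reachable set along the way intersects F.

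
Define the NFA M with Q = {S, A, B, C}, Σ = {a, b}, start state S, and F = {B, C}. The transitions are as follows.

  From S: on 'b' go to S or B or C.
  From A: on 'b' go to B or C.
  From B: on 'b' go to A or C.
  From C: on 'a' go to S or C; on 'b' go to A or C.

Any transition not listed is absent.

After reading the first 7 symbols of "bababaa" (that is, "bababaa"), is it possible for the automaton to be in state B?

Start in {S}.
Read 'b': {S} → {S, B, C}.
Read 'a': {S, B, C} → {S, C}.
Read 'b': {S, C} → {S, A, B, C}.
Read 'a': {S, A, B, C} → {S, C}.
Read 'b': {S, C} → {S, A, B, C}.
Read 'a': {S, A, B, C} → {S, C}.
Read 'a': {S, C} → {S, C}.
State B is not in {S, C}.

No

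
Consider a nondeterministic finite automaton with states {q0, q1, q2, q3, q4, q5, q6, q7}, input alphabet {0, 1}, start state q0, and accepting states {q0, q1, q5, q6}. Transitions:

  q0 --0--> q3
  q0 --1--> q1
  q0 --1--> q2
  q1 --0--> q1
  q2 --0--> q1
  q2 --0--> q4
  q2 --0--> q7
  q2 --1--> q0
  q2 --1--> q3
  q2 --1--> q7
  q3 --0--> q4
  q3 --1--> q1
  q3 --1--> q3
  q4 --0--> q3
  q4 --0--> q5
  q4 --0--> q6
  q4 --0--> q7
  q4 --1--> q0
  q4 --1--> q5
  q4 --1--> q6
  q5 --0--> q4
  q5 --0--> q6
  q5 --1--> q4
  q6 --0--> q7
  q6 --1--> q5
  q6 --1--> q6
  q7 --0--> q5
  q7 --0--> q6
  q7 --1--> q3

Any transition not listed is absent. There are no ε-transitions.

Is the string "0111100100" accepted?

Start in {q0}.
Read '0': q0→{q3}; now {q3}.
Read '1': q3→{q1, q3}; now {q1, q3}.
Read '1': q1→∅, q3→{q1, q3}; now {q1, q3}.
Read '1': q1→∅, q3→{q1, q3}; now {q1, q3}.
Read '1': q1→∅, q3→{q1, q3}; now {q1, q3}.
Read '0': q1→{q1}, q3→{q4}; now {q1, q4}.
Read '0': q1→{q1}, q4→{q3, q5, q6, q7}; now {q1, q3, q5, q6, q7}.
Read '1': q1→∅, q3→{q1, q3}, q5→{q4}, q6→{q5, q6}, q7→{q3}; now {q1, q3, q4, q5, q6}.
Read '0': q1→{q1}, q3→{q4}, q4→{q3, q5, q6, q7}, q5→{q4, q6}, q6→{q7}; now {q1, q3, q4, q5, q6, q7}.
Read '0': q1→{q1}, q3→{q4}, q4→{q3, q5, q6, q7}, q5→{q4, q6}, q6→{q7}, q7→{q5, q6}; now {q1, q3, q4, q5, q6, q7}.
The final set {q1, q3, q4, q5, q6, q7} contains the accepting states q1, q5, q6.

Yes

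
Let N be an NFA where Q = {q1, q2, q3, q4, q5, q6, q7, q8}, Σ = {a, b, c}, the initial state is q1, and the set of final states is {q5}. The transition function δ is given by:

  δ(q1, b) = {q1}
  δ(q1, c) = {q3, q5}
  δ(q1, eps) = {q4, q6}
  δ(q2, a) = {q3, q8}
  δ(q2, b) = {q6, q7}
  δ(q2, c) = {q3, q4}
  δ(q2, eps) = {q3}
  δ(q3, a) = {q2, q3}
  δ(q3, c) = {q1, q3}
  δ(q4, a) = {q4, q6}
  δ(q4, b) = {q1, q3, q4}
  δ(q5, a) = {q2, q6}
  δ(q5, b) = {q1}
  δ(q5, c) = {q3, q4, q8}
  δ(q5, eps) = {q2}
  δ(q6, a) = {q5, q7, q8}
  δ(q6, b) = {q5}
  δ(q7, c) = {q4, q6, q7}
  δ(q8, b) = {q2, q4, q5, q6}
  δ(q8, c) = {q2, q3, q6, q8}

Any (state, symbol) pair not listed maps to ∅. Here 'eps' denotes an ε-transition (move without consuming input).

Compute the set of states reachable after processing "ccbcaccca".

Start: ε-closure({q1}) = {q1, q4, q6}.
Read 'c': q1→{q3, q5}, q4→∅, q6→∅; union {q3, q5}; ε-closure = {q2, q3, q5}.
Read 'c': q2→{q3, q4}, q3→{q1, q3}, q5→{q3, q4, q8}; union {q1, q3, q4, q8}; ε-closure = {q1, q3, q4, q6, q8}.
Read 'b': q1→{q1}, q3→∅, q4→{q1, q3, q4}, q6→{q5}, q8→{q2, q4, q5, q6}; now {q1, q2, q3, q4, q5, q6}.
Read 'c': q1→{q3, q5}, q2→{q3, q4}, q3→{q1, q3}, q4→∅, q5→{q3, q4, q8}, q6→∅; union {q1, q3, q4, q5, q8}; ε-closure = {q1, q2, q3, q4, q5, q6, q8}.
Read 'a': q1→∅, q2→{q3, q8}, q3→{q2, q3}, q4→{q4, q6}, q5→{q2, q6}, q6→{q5, q7, q8}, q8→∅; now {q2, q3, q4, q5, q6, q7, q8}.
Read 'c': q2→{q3, q4}, q3→{q1, q3}, q4→∅, q5→{q3, q4, q8}, q6→∅, q7→{q4, q6, q7}, q8→{q2, q3, q6, q8}; now {q1, q2, q3, q4, q6, q7, q8}.
Read 'c': q1→{q3, q5}, q2→{q3, q4}, q3→{q1, q3}, q4→∅, q6→∅, q7→{q4, q6, q7}, q8→{q2, q3, q6, q8}; now {q1, q2, q3, q4, q5, q6, q7, q8}.
Read 'c': q1→{q3, q5}, q2→{q3, q4}, q3→{q1, q3}, q4→∅, q5→{q3, q4, q8}, q6→∅, q7→{q4, q6, q7}, q8→{q2, q3, q6, q8}; now {q1, q2, q3, q4, q5, q6, q7, q8}.
Read 'a': q1→∅, q2→{q3, q8}, q3→{q2, q3}, q4→{q4, q6}, q5→{q2, q6}, q6→{q5, q7, q8}, q7→∅, q8→∅; now {q2, q3, q4, q5, q6, q7, q8}.

{q2, q3, q4, q5, q6, q7, q8}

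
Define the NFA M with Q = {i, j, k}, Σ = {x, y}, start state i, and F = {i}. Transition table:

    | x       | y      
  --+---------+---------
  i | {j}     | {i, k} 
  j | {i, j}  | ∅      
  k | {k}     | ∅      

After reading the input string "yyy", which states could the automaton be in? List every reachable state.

{i, k}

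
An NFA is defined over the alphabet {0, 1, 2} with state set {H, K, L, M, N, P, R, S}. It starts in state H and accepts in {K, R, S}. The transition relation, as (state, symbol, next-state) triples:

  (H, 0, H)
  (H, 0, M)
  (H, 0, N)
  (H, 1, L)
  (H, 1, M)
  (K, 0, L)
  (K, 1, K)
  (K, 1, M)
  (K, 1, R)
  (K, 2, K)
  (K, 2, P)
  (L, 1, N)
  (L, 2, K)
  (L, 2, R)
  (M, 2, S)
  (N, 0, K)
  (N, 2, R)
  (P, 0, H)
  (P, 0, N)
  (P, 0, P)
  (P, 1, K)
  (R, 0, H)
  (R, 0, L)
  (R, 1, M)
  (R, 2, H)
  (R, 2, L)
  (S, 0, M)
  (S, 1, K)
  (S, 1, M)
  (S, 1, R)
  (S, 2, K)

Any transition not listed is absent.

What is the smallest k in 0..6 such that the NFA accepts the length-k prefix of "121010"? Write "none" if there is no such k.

2

Start in {H}.
Read '1': H→{L, M}; now {L, M}.
Read '2': L→{K, R}, M→{S}; now {K, R, S}.
None of the earlier sets intersect F, but {K, R, S} does.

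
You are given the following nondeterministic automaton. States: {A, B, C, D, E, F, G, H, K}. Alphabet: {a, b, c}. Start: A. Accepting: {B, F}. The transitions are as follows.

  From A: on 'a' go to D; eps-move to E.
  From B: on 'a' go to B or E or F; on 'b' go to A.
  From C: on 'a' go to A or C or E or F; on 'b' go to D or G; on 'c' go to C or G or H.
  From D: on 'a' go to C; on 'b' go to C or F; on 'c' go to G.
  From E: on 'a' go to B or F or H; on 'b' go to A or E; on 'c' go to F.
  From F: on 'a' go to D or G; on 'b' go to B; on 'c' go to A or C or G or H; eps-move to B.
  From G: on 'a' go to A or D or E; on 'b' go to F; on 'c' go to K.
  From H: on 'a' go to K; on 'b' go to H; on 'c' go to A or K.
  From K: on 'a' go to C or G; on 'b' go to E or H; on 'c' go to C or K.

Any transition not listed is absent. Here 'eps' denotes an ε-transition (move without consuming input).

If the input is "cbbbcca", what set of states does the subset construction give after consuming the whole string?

{A, B, C, D, E, F, H, K}

Start: ε-closure({A}) = {A, E}.
Read 'c': A→∅, E→{F}; union {F}; ε-closure = {B, F}.
Read 'b': B→{A}, F→{B}; union {A, B}; ε-closure = {A, B, E}.
Read 'b': A→∅, B→{A}, E→{A, E}; now {A, E}.
Read 'b': A→∅, E→{A, E}; now {A, E}.
Read 'c': A→∅, E→{F}; union {F}; ε-closure = {B, F}.
Read 'c': B→∅, F→{A, C, G, H}; union {A, C, G, H}; ε-closure = {A, C, E, G, H}.
Read 'a': A→{D}, C→{A, C, E, F}, E→{B, F, H}, G→{A, D, E}, H→{K}; now {A, B, C, D, E, F, H, K}.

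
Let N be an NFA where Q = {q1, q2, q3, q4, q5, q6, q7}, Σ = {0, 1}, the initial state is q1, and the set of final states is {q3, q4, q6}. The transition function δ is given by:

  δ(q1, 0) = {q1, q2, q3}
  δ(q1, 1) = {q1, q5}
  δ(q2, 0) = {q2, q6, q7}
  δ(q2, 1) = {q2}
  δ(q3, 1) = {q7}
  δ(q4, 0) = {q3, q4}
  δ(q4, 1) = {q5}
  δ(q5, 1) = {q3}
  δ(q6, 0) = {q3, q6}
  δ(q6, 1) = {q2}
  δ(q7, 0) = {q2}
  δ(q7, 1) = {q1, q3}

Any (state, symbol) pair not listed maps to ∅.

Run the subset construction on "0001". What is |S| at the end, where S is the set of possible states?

5

Start in {q1}.
Read '0': {q1} → {q1, q2, q3}.
Read '0': {q1, q2, q3} → {q1, q2, q3, q6, q7}.
Read '0': {q1, q2, q3, q6, q7} → {q1, q2, q3, q6, q7}.
Read '1': {q1, q2, q3, q6, q7} → {q1, q2, q3, q5, q7}.
That set has 5 states.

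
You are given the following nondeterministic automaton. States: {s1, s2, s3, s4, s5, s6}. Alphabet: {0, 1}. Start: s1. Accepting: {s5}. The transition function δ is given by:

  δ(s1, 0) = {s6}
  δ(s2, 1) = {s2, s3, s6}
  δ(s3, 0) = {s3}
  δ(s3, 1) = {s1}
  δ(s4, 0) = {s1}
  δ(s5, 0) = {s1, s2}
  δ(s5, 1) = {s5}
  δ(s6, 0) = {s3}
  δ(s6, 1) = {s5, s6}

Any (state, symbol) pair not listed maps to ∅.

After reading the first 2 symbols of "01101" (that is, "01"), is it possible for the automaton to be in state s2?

No

Start in {s1}.
Read '0': {s1} → {s6}.
Read '1': {s6} → {s5, s6}.
State s2 is not in {s5, s6}.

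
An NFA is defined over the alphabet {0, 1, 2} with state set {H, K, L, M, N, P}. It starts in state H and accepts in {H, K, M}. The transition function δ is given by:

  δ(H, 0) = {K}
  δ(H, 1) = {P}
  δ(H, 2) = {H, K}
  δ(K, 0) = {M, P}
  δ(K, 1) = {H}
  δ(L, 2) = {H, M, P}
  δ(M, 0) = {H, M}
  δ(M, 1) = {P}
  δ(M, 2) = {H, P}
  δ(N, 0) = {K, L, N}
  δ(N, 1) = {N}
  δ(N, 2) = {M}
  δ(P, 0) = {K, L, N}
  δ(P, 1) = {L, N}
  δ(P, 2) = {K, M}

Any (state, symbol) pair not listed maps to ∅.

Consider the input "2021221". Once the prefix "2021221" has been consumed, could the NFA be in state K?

No

Start in {H}.
Read '2': {H} → {H, K}.
Read '0': {H, K} → {K, M, P}.
Read '2': {K, M, P} → {H, K, M, P}.
Read '1': {H, K, M, P} → {H, L, N, P}.
Read '2': {H, L, N, P} → {H, K, M, P}.
Read '2': {H, K, M, P} → {H, K, M, P}.
Read '1': {H, K, M, P} → {H, L, N, P}.
State K is not in {H, L, N, P}.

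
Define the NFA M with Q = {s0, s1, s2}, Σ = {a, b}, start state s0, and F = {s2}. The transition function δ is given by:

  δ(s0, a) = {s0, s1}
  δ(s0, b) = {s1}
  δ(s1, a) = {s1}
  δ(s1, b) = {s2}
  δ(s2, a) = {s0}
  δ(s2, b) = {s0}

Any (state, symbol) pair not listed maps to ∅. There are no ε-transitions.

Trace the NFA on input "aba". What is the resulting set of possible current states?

{s0, s1}

Start in {s0}.
Read 'a': {s0} → {s0, s1}.
Read 'b': {s0, s1} → {s1, s2}.
Read 'a': {s1, s2} → {s0, s1}.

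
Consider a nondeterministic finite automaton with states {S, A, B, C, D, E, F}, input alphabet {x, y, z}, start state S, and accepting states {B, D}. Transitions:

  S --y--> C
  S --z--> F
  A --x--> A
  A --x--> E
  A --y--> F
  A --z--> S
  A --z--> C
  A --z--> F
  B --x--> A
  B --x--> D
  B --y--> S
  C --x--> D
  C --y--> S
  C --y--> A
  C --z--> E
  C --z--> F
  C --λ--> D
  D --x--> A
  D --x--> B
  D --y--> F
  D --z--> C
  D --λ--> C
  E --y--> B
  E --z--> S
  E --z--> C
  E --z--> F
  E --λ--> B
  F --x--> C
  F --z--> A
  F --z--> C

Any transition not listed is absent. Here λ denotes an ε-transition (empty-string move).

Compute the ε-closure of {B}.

{B}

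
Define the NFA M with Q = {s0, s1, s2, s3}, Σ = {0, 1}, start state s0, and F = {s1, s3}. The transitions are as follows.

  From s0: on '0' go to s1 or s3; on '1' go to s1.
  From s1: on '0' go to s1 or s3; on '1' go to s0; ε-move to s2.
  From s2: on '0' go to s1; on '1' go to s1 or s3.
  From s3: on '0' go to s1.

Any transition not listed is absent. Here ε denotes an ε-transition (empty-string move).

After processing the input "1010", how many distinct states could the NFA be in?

Start in {s0}.
Read '1': {s0} → {s1, s2}.
Read '0': {s1, s2} → {s1, s2, s3}.
Read '1': {s1, s2, s3} → {s0, s1, s2, s3}.
Read '0': {s0, s1, s2, s3} → {s1, s2, s3}.
That set has 3 states.

3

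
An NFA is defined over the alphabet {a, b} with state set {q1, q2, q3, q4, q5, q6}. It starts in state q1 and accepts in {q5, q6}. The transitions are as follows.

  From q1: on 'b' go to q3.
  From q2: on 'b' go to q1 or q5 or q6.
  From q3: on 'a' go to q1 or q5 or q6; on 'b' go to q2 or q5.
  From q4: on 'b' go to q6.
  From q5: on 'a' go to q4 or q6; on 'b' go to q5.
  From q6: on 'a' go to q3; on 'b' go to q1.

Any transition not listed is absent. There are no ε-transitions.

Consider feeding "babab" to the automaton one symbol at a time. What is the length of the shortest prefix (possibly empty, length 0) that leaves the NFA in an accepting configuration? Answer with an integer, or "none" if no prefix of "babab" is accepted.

2

Start in {q1}.
Read 'b': {q1} → {q3}.
Read 'a': {q3} → {q1, q5, q6}.
None of the earlier sets intersect F, but {q1, q5, q6} does.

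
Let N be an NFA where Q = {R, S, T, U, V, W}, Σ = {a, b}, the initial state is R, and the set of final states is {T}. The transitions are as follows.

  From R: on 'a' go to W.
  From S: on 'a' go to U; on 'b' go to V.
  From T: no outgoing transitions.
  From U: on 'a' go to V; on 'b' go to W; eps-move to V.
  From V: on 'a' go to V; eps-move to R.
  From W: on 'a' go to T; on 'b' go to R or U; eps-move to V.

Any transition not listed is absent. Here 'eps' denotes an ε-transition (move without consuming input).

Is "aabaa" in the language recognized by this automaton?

Yes

Start in {R}.
Read 'a': R→{W}; union {W}; ε-closure = {R, V, W}.
Read 'a': R→{W}, V→{V}, W→{T}; union {T, V, W}; ε-closure = {R, T, V, W}.
Read 'b': R→∅, T→∅, V→∅, W→{R, U}; union {R, U}; ε-closure = {R, U, V}.
Read 'a': R→{W}, U→{V}, V→{V}; union {V, W}; ε-closure = {R, V, W}.
Read 'a': R→{W}, V→{V}, W→{T}; union {T, V, W}; ε-closure = {R, T, V, W}.
The final set {R, T, V, W} contains the accepting state T.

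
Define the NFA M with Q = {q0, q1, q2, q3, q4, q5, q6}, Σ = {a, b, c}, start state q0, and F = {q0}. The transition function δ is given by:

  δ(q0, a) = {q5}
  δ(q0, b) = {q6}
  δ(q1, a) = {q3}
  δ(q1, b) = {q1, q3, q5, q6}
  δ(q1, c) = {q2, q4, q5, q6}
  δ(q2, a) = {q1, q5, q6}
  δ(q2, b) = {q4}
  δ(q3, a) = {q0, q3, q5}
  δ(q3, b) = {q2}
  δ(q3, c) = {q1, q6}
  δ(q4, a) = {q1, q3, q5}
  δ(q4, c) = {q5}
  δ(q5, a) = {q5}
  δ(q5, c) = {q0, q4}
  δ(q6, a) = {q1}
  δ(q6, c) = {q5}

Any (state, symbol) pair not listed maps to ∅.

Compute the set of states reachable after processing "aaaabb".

Start in {q0}.
Read 'a': q0→{q5}; now {q5}.
Read 'a': q5→{q5}; now {q5}.
Read 'a': q5→{q5}; now {q5}.
Read 'a': q5→{q5}; now {q5}.
Read 'b': q5→∅; now ∅.
The set is empty and remains empty for the remaining 1 symbol.

∅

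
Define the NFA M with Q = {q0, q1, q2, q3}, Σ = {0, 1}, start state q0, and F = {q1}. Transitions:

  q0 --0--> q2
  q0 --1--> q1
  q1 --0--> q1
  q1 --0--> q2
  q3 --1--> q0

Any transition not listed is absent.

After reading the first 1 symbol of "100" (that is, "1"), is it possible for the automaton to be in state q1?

Start in {q0}.
Read '1': q0→{q1}; now {q1}.
State q1 is in {q1}.

Yes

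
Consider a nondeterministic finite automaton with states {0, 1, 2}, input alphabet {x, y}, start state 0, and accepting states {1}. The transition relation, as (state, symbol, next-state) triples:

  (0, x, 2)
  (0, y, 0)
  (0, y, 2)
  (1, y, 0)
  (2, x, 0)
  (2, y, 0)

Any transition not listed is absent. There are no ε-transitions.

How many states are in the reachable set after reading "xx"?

Start in {0}.
Read 'x': 0→{2}; now {2}.
Read 'x': 2→{0}; now {0}.
That set has 1 state.

1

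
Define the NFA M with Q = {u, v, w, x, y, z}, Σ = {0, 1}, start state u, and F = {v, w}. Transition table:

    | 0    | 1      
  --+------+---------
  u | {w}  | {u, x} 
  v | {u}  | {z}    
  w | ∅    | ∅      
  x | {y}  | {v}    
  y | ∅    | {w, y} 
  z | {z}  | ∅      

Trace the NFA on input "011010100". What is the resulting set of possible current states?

Start in {u}.
Read '0': {u} → {w}.
Read '1': {w} → ∅.
The set is empty and remains empty for the remaining 7 symbols.

∅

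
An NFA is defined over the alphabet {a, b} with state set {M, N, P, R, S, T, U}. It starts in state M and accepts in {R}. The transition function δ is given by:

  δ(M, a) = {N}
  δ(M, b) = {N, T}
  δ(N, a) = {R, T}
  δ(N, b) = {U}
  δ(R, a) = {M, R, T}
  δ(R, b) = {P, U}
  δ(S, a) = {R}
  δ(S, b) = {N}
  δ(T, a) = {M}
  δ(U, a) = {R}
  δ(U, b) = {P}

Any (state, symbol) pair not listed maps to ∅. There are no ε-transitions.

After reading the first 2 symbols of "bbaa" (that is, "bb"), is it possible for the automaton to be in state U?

Start in {M}.
Read 'b': M→{N, T}; now {N, T}.
Read 'b': N→{U}, T→∅; now {U}.
State U is in {U}.

Yes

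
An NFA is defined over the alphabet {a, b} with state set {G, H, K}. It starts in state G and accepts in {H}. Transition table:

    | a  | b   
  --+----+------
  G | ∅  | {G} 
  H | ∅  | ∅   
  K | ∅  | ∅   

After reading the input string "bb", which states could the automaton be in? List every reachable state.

{G}

Start in {G}.
Read 'b': G→{G}; now {G}.
Read 'b': G→{G}; now {G}.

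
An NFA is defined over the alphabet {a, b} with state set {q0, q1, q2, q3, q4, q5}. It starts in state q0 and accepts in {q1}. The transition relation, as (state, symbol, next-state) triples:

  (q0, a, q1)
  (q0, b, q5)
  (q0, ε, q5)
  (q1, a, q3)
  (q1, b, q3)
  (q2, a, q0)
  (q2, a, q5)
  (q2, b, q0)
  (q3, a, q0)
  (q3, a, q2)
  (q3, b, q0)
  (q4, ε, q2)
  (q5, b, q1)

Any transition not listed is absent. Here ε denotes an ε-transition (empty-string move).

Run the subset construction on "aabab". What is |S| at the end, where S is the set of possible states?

1

Start: ε-closure({q0}) = {q0, q5}.
Read 'a': q0→{q1}, q5→∅; now {q1}.
Read 'a': q1→{q3}; now {q3}.
Read 'b': q3→{q0}; union {q0}; ε-closure = {q0, q5}.
Read 'a': q0→{q1}, q5→∅; now {q1}.
Read 'b': q1→{q3}; now {q3}.
That set has 1 state.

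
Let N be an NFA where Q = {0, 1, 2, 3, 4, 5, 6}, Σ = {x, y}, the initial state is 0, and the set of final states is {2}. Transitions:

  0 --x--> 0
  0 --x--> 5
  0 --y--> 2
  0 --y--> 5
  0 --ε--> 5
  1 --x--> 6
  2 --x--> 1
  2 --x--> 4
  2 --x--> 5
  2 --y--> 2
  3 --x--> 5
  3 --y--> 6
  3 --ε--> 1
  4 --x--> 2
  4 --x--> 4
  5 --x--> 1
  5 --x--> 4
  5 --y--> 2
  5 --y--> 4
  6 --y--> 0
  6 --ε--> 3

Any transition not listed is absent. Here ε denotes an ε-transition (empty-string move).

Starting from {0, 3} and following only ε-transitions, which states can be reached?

{0, 1, 3, 5}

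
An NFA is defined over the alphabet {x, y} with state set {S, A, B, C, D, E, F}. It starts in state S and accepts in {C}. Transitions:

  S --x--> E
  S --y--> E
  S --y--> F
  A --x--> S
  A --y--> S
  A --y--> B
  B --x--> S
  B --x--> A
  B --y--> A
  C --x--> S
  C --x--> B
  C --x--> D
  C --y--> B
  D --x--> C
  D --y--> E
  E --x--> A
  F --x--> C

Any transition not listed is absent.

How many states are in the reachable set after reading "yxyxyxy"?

Start in {S}.
Read 'y': {S} → {E, F}.
Read 'x': {E, F} → {A, C}.
Read 'y': {A, C} → {S, B}.
Read 'x': {S, B} → {S, A, E}.
Read 'y': {S, A, E} → {S, B, E, F}.
Read 'x': {S, B, E, F} → {S, A, C, E}.
Read 'y': {S, A, C, E} → {S, B, E, F}.
That set has 4 states.

4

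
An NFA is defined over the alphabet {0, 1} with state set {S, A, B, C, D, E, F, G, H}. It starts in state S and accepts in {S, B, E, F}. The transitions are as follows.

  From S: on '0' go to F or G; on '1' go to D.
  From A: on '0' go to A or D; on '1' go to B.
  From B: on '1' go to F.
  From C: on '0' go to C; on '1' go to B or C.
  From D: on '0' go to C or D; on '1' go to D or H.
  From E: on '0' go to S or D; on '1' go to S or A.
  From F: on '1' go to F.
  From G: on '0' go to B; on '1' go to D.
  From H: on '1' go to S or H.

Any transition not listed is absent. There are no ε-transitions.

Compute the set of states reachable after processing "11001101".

Start in {S}.
Read '1': S→{D}; now {D}.
Read '1': D→{D, H}; now {D, H}.
Read '0': D→{C, D}, H→∅; now {C, D}.
Read '0': C→{C}, D→{C, D}; now {C, D}.
Read '1': C→{B, C}, D→{D, H}; now {B, C, D, H}.
Read '1': B→{F}, C→{B, C}, D→{D, H}, H→{S, H}; now {S, B, C, D, F, H}.
Read '0': S→{F, G}, B→∅, C→{C}, D→{C, D}, F→∅, H→∅; now {C, D, F, G}.
Read '1': C→{B, C}, D→{D, H}, F→{F}, G→{D}; now {B, C, D, F, H}.

{B, C, D, F, H}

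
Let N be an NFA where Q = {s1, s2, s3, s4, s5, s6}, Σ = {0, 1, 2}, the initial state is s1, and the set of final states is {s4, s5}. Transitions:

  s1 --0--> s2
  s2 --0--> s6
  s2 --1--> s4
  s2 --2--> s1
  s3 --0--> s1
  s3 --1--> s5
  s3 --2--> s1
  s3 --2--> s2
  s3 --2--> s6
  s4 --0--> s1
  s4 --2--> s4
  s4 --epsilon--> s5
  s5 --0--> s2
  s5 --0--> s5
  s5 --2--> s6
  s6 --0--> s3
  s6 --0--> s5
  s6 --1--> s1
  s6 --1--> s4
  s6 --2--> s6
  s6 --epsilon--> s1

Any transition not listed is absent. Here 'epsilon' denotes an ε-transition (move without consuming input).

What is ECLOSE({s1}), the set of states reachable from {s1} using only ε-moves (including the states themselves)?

{s1}

Begin with {s1}.
No ε-moves leave this set, so the closure equals the set itself.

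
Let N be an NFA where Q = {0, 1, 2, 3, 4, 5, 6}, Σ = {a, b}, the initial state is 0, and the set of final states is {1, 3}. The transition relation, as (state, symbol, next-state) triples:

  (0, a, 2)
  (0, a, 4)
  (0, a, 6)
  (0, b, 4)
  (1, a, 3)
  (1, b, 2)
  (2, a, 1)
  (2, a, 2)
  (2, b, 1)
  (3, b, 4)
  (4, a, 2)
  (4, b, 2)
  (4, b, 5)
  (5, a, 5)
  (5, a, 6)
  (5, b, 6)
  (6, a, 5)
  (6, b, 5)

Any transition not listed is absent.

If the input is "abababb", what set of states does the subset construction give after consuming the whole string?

{1, 2, 5, 6}

Start in {0}.
Read 'a': 0→{2, 4, 6}; now {2, 4, 6}.
Read 'b': 2→{1}, 4→{2, 5}, 6→{5}; now {1, 2, 5}.
Read 'a': 1→{3}, 2→{1, 2}, 5→{5, 6}; now {1, 2, 3, 5, 6}.
Read 'b': 1→{2}, 2→{1}, 3→{4}, 5→{6}, 6→{5}; now {1, 2, 4, 5, 6}.
Read 'a': 1→{3}, 2→{1, 2}, 4→{2}, 5→{5, 6}, 6→{5}; now {1, 2, 3, 5, 6}.
Read 'b': 1→{2}, 2→{1}, 3→{4}, 5→{6}, 6→{5}; now {1, 2, 4, 5, 6}.
Read 'b': 1→{2}, 2→{1}, 4→{2, 5}, 5→{6}, 6→{5}; now {1, 2, 5, 6}.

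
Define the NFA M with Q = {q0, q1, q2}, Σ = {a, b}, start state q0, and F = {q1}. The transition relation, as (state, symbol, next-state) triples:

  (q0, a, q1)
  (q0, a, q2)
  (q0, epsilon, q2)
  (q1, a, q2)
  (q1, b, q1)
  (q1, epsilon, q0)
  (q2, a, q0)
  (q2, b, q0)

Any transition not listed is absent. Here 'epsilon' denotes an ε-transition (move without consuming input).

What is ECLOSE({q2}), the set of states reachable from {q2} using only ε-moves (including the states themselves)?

{q2}

Begin with {q2}.
No ε-moves leave this set, so the closure equals the set itself.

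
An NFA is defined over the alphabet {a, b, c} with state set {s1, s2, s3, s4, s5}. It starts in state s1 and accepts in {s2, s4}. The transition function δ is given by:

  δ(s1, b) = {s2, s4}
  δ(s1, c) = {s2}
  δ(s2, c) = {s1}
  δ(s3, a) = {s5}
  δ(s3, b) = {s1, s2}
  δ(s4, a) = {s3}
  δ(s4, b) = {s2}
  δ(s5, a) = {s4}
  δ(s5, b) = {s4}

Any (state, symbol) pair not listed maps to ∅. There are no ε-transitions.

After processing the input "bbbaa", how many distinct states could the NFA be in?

0

Start in {s1}.
Read 'b': {s1} → {s2, s4}.
Read 'b': {s2, s4} → {s2}.
Read 'b': {s2} → ∅.
The set is empty and remains empty for the remaining 2 symbols.
That set has 0 states.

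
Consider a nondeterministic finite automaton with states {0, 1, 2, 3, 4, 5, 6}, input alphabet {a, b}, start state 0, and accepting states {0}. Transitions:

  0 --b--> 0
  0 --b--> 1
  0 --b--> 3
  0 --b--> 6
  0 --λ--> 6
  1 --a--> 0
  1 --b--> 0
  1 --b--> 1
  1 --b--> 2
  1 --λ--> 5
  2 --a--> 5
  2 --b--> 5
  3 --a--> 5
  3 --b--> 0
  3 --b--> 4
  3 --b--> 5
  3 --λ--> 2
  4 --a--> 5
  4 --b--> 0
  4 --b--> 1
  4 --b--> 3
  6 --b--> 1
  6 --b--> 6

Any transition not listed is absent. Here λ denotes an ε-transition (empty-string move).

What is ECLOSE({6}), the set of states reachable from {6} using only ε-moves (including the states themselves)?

{6}

Begin with {6}.
No ε-moves leave this set, so the closure equals the set itself.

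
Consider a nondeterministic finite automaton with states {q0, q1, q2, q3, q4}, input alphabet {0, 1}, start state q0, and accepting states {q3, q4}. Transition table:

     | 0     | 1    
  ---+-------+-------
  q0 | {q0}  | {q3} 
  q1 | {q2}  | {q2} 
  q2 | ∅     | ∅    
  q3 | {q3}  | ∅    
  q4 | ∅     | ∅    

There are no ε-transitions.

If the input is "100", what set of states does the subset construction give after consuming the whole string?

{q3}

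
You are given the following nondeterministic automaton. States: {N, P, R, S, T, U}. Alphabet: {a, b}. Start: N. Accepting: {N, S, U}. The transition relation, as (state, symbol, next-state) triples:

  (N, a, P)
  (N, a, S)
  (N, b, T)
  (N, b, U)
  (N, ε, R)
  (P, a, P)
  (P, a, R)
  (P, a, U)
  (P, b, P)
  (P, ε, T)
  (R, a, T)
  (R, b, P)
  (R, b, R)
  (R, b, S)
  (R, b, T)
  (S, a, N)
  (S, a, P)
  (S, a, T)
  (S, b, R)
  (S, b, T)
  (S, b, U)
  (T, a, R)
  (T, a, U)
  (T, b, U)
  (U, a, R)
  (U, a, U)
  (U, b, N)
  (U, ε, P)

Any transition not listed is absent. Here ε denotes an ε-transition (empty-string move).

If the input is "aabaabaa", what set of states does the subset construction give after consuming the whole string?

Start: ε-closure({N}) = {N, R}.
Read 'a': {N, R} → {P, S, T}.
Read 'a': {P, S, T} → {N, P, R, T, U}.
Read 'b': {N, P, R, T, U} → {N, P, R, S, T, U}.
Read 'a': {N, P, R, S, T, U} → {N, P, R, S, T, U}.
Read 'a': {N, P, R, S, T, U} → {N, P, R, S, T, U}.
Read 'b': {N, P, R, S, T, U} → {N, P, R, S, T, U}.
Read 'a': {N, P, R, S, T, U} → {N, P, R, S, T, U}.
Read 'a': {N, P, R, S, T, U} → {N, P, R, S, T, U}.

{N, P, R, S, T, U}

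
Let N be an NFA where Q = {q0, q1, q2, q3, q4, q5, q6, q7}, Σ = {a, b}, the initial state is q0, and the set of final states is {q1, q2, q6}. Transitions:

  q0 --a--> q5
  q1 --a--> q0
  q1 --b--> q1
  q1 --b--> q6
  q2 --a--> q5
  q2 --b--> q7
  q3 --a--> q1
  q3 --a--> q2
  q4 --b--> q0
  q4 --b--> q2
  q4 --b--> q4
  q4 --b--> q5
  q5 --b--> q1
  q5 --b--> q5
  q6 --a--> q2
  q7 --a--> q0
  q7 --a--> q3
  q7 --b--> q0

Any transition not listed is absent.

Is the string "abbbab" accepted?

Start in {q0}.
Read 'a': q0→{q5}; now {q5}.
Read 'b': q5→{q1, q5}; now {q1, q5}.
Read 'b': q1→{q1, q6}, q5→{q1, q5}; now {q1, q5, q6}.
Read 'b': q1→{q1, q6}, q5→{q1, q5}, q6→∅; now {q1, q5, q6}.
Read 'a': q1→{q0}, q5→∅, q6→{q2}; now {q0, q2}.
Read 'b': q0→∅, q2→{q7}; now {q7}.
The final set {q7} contains no accepting state.

No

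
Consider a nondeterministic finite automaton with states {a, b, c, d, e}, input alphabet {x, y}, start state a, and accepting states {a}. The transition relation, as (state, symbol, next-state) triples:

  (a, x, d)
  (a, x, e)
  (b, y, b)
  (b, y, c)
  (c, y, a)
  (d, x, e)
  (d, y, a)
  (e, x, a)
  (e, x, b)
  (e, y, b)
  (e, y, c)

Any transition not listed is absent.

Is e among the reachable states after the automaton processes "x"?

Yes

Start in {a}.
Read 'x': a→{d, e}; now {d, e}.
State e is in {d, e}.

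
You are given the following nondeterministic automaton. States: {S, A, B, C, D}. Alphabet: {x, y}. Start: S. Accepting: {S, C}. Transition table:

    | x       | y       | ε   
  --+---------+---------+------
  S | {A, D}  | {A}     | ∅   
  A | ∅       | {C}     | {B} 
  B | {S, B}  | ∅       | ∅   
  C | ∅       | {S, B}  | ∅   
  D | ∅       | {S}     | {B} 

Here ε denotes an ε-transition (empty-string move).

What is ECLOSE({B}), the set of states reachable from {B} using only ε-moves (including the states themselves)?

Begin with {B}.
No ε-moves leave this set, so the closure equals the set itself.

{B}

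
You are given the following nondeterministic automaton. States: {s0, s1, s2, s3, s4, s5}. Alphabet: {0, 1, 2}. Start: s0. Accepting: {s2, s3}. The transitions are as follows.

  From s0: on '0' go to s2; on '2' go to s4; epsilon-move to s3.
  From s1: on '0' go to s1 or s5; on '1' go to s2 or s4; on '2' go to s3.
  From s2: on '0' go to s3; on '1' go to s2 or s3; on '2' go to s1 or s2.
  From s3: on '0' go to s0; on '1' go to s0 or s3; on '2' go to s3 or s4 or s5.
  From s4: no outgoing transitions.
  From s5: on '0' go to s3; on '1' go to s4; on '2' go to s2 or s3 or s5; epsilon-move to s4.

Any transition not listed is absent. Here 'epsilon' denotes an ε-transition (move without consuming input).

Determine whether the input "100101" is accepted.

Yes

Start: ε-closure({s0}) = {s0, s3}.
Read '1': {s0, s3} → {s0, s3}.
Read '0': {s0, s3} → {s0, s2, s3}.
Read '0': {s0, s2, s3} → {s0, s2, s3}.
Read '1': {s0, s2, s3} → {s0, s2, s3}.
Read '0': {s0, s2, s3} → {s0, s2, s3}.
Read '1': {s0, s2, s3} → {s0, s2, s3}.
The final set {s0, s2, s3} contains the accepting states s2, s3.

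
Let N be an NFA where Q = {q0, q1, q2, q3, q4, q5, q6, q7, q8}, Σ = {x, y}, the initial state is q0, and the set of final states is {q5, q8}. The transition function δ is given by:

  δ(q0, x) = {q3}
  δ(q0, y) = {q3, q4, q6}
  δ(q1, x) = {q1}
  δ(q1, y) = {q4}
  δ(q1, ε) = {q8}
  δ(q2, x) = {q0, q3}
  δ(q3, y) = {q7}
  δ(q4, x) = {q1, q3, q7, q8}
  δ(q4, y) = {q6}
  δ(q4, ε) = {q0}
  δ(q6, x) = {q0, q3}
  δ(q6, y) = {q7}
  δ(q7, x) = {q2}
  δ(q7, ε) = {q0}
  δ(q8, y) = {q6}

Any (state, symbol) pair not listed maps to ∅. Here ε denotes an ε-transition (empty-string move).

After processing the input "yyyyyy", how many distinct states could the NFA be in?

5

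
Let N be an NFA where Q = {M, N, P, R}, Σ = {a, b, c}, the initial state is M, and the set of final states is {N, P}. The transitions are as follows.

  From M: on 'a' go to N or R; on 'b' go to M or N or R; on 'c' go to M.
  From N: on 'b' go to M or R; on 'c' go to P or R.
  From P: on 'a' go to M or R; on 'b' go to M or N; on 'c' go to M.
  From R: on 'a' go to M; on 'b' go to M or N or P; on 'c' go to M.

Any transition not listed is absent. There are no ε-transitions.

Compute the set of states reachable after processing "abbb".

Start in {M}.
Read 'a': M→{N, R}; now {N, R}.
Read 'b': N→{M, R}, R→{M, N, P}; now {M, N, P, R}.
Read 'b': M→{M, N, R}, N→{M, R}, P→{M, N}, R→{M, N, P}; now {M, N, P, R}.
Read 'b': M→{M, N, R}, N→{M, R}, P→{M, N}, R→{M, N, P}; now {M, N, P, R}.

{M, N, P, R}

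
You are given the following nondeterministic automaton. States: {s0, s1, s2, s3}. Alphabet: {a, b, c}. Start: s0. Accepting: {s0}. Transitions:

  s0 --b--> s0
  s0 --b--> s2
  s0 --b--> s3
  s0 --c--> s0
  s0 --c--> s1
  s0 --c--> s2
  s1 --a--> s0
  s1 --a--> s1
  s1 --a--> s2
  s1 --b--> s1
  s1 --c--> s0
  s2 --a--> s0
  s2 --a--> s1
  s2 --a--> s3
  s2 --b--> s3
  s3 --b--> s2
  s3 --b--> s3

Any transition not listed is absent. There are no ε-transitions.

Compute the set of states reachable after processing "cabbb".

{s0, s1, s2, s3}

Start in {s0}.
Read 'c': s0→{s0, s1, s2}; now {s0, s1, s2}.
Read 'a': s0→∅, s1→{s0, s1, s2}, s2→{s0, s1, s3}; now {s0, s1, s2, s3}.
Read 'b': s0→{s0, s2, s3}, s1→{s1}, s2→{s3}, s3→{s2, s3}; now {s0, s1, s2, s3}.
Read 'b': s0→{s0, s2, s3}, s1→{s1}, s2→{s3}, s3→{s2, s3}; now {s0, s1, s2, s3}.
Read 'b': s0→{s0, s2, s3}, s1→{s1}, s2→{s3}, s3→{s2, s3}; now {s0, s1, s2, s3}.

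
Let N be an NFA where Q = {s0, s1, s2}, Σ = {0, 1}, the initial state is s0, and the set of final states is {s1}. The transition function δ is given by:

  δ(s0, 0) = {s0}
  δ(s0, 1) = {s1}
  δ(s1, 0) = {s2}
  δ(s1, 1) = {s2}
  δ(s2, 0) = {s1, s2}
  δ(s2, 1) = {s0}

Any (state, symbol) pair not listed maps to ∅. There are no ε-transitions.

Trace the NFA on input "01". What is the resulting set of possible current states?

{s1}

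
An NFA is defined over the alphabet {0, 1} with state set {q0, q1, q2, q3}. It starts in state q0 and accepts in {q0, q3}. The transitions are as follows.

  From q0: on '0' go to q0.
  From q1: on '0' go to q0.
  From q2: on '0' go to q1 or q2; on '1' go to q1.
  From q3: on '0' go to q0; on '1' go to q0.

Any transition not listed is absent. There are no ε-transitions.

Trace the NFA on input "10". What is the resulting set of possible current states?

Start in {q0}.
Read '1': {q0} → ∅.
The set is empty and remains empty for the remaining 1 symbol.

∅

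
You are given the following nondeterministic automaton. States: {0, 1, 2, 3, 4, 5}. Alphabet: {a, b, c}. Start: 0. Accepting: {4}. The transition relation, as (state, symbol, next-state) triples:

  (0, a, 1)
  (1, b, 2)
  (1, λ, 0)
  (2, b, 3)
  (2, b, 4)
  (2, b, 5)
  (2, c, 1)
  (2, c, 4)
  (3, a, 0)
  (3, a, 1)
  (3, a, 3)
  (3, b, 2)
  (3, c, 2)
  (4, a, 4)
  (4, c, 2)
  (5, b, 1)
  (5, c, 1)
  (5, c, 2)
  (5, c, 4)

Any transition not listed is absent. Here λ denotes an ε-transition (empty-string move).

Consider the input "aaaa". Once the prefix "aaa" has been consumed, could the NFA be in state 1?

Start in {0}.
Read 'a': {0} → {0, 1}.
Read 'a': {0, 1} → {0, 1}.
Read 'a': {0, 1} → {0, 1}.
State 1 is in {0, 1}.

Yes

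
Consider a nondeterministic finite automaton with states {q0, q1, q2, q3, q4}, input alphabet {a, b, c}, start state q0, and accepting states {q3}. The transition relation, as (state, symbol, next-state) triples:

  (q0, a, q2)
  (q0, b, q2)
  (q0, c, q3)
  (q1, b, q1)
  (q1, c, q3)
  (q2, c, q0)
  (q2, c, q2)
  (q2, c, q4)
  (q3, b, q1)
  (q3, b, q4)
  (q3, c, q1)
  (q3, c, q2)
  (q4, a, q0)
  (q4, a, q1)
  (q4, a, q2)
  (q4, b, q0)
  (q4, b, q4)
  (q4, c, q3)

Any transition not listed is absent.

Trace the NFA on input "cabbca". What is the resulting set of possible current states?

∅

Start in {q0}.
Read 'c': q0→{q3}; now {q3}.
Read 'a': q3→∅; now ∅.
The set is empty and remains empty for the remaining 4 symbols.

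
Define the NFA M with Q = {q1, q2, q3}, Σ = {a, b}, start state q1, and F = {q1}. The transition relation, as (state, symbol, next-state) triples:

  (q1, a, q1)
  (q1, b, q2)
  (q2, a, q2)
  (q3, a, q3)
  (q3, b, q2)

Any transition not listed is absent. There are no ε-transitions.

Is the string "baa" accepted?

No

Start in {q1}.
Read 'b': {q1} → {q2}.
Read 'a': {q2} → {q2}.
Read 'a': {q2} → {q2}.
The final set {q2} contains no accepting state.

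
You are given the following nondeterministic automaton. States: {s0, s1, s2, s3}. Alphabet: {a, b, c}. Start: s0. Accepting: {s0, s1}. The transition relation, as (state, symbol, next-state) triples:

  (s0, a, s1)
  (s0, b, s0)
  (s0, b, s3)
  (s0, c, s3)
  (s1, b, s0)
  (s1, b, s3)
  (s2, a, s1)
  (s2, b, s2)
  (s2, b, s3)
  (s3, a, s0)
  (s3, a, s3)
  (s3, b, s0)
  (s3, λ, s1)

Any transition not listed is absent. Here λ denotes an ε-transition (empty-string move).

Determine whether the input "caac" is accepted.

Start in {s0}.
Read 'c': s0→{s3}; union {s3}; ε-closure = {s1, s3}.
Read 'a': s1→∅, s3→{s0, s3}; union {s0, s3}; ε-closure = {s0, s1, s3}.
Read 'a': s0→{s1}, s1→∅, s3→{s0, s3}; now {s0, s1, s3}.
Read 'c': s0→{s3}, s1→∅, s3→∅; union {s3}; ε-closure = {s1, s3}.
The final set {s1, s3} contains the accepting state s1.

Yes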